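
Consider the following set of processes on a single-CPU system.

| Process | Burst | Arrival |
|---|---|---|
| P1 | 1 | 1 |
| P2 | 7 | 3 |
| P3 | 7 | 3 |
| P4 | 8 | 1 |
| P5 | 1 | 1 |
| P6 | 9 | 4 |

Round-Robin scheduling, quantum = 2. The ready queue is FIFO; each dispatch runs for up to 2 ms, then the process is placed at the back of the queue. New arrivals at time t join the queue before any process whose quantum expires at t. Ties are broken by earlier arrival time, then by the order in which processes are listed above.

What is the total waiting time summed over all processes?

85

Timeline: | idle 0-1 | P1 1-2 | P4 2-4 | P5 4-5 | P2 5-7 | P3 7-9 | P6 9-11 | P4 11-13 | P2 13-15 | P3 15-17 | P6 17-19 | P4 19-21 | P2 21-23 | P3 23-25 | P6 25-27 | P4 27-29 | P2 29-30 | P3 30-31 | P6 31-34 |
Completion: P1=2  P2=30  P3=31  P4=29  P5=5  P6=34
Waiting = turnaround − burst: P1=0, P2=20, P3=21, P4=20, P5=3, P6=21
Total waiting = 0 + 20 + 21 + 20 + 3 + 21 = 85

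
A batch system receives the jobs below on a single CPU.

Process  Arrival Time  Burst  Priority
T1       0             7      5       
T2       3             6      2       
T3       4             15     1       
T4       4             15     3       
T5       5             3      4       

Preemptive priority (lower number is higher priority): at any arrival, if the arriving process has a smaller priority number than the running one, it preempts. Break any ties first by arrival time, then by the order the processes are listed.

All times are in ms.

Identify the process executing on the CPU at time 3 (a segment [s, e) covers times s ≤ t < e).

T2

Schedule: | T1 0-3 | T2 3-4 | T3 4-19 | T2 19-24 | T4 24-39 | T5 39-42 | T1 42-46 |
Completion: T1=46  T2=24  T3=19  T4=39  T5=42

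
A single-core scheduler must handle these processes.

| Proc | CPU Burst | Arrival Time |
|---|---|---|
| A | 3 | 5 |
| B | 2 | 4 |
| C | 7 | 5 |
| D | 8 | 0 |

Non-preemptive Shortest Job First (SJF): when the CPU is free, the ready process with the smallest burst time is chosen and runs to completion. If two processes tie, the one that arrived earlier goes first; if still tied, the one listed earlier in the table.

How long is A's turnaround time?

Timeline: | D 0-8 | B 8-10 | A 10-13 | C 13-20 |
Completion: A=13  B=10  C=20  D=8
Turnaround (C−A): A=8  B=6  C=15  D=8
Turnaround(A) = completion − arrival = 13 − 5 = 8

8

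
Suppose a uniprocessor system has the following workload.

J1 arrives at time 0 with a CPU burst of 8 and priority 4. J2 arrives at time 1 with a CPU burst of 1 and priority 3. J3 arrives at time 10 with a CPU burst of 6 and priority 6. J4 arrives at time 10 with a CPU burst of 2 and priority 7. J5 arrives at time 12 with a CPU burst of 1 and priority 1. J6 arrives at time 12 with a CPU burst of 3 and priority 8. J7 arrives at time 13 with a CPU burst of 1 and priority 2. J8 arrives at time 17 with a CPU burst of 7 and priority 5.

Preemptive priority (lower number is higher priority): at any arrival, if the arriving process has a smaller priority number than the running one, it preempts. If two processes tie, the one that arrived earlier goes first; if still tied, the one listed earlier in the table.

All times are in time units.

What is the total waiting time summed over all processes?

40

Timeline: | J1 0-1 | J2 1-2 | J1 2-9 | idle 9-10 | J3 10-12 | J5 12-13 | J7 13-14 | J3 14-17 | J8 17-24 | J3 24-25 | J4 25-27 | J6 27-30 |
Completion: J1=9  J2=2  J3=25  J4=27  J5=13  J6=30  J7=14  J8=24
Turnaround (C−A): J1=9  J2=1  J3=15  J4=17  J5=1  J6=18  J7=1  J8=7
Waiting = turnaround − burst: J1=1, J2=0, J3=9, J4=15, J5=0, J6=15, J7=0, J8=0
Total waiting = 1 + 0 + 9 + 15 + 0 + 15 + 0 + 0 = 40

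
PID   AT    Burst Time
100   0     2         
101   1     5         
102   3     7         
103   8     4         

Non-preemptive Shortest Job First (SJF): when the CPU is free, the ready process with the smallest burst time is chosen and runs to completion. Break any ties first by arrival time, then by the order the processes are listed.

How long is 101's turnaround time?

Timeline: | 100 0-2 | 101 2-7 | 102 7-14 | 103 14-18 |
Completion: 100=2  101=7  102=14  103=18
Turnaround (C−A): 100=2  101=6  102=11  103=10
Turnaround(101) = completion − arrival = 7 − 1 = 6

6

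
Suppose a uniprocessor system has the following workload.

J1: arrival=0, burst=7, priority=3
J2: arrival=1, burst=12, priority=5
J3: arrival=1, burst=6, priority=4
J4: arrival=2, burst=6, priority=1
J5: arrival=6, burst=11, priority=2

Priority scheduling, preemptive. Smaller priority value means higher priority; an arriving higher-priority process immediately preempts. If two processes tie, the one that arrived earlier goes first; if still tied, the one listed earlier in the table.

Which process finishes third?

Schedule: | J1 0-2 | J4 2-8 | J5 8-19 | J1 19-24 | J3 24-30 | J2 30-42 |
Completion: J1=24  J2=42  J3=30  J4=8  J5=19
Turnaround (C−A): J1=24  J2=41  J3=29  J4=6  J5=13
Finish order: J4 → J5 → J1 → J3 → J2

J1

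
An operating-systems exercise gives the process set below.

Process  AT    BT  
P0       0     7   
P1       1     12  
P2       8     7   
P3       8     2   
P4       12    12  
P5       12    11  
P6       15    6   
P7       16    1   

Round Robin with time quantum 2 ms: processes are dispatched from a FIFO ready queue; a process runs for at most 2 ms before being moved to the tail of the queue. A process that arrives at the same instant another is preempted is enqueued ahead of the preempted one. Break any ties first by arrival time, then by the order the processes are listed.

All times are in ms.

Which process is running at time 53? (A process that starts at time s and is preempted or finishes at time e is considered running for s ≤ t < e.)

P5

Timeline: | P0 0-2 | P1 2-4 | P0 4-6 | P1 6-8 | P0 8-10 | P2 10-12 | P3 12-14 | P1 14-16 | P0 16-17 | P4 17-19 | P5 19-21 | P2 21-23 | P6 23-25 | P7 25-26 | P1 26-28 | P4 28-30 | P5 30-32 | P2 32-34 | P6 34-36 | P1 36-38 | P4 38-40 | P5 40-42 | P2 42-43 | P6 43-45 | P1 45-47 | P4 47-49 | P5 49-51 | P4 51-53 | P5 53-55 | P4 55-57 | P5 57-58 |
Completion: P0=17  P1=47  P2=43  P3=14  P4=57  P5=58  P6=45  P7=26
Turnaround (C−A): P0=17  P1=46  P2=35  P3=6  P4=45  P5=46  P6=30  P7=10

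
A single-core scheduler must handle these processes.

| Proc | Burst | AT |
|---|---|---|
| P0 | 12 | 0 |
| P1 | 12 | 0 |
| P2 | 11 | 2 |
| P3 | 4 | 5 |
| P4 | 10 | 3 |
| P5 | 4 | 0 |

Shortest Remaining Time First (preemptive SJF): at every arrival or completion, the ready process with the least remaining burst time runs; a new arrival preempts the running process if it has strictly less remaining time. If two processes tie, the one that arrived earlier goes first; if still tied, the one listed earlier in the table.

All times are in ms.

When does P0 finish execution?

Gantt: | P5 0-4 | P4 4-5 | P3 5-9 | P4 9-18 | P2 18-29 | P0 29-41 | P1 41-53 |
Completion: P0=41  P1=53  P2=29  P3=9  P4=18  P5=4
Turnaround (C−A): P0=41  P1=53  P2=27  P3=4  P4=15  P5=4

41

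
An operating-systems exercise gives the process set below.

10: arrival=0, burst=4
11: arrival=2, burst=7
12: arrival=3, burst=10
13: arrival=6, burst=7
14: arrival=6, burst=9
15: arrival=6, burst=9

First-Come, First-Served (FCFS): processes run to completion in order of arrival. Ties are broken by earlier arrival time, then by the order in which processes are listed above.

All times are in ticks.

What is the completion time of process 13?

Schedule: | 10 0-4 | 11 4-11 | 12 11-21 | 13 21-28 | 14 28-37 | 15 37-46 |
Completion: 10=4  11=11  12=21  13=28  14=37  15=46
Turnaround (C−A): 10=4  11=9  12=18  13=22  14=31  15=40

28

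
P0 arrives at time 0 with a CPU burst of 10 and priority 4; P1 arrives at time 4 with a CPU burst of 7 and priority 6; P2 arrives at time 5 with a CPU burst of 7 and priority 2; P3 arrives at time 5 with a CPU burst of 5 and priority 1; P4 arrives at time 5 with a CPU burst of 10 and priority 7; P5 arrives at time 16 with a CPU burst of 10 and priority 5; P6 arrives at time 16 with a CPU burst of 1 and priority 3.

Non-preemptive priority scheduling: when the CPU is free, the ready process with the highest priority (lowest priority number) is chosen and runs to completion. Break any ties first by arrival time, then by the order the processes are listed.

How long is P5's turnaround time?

17

Schedule: | P0 0-10 | P3 10-15 | P2 15-22 | P6 22-23 | P5 23-33 | P1 33-40 | P4 40-50 |
Completion: P0=10  P1=40  P2=22  P3=15  P4=50  P5=33  P6=23
Turnaround (C−A): P0=10  P1=36  P2=17  P3=10  P4=45  P5=17  P6=7
Turnaround(P5) = completion − arrival = 33 − 16 = 17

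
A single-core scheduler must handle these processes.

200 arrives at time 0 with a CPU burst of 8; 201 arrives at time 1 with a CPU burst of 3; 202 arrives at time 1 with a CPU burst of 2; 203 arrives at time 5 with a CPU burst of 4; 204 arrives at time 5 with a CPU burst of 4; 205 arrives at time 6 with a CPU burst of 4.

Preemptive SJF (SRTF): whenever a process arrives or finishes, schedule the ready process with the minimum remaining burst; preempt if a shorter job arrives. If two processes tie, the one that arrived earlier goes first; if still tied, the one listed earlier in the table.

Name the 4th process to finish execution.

Timeline: | 200 0-1 | 202 1-3 | 201 3-6 | 203 6-10 | 204 10-14 | 205 14-18 | 200 18-25 |
Completion: 200=25  201=6  202=3  203=10  204=14  205=18
Finish order: 202 → 201 → 203 → 204 → 205 → 200

204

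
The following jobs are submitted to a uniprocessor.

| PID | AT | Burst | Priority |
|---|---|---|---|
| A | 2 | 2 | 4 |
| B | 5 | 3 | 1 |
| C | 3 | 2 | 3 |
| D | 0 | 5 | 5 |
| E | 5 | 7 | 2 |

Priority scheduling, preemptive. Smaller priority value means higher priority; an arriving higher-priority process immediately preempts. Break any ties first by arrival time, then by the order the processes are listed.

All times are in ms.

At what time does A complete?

Schedule: | D 0-2 | A 2-3 | C 3-5 | B 5-8 | E 8-15 | A 15-16 | D 16-19 |
Completion: A=16  B=8  C=5  D=19  E=15

16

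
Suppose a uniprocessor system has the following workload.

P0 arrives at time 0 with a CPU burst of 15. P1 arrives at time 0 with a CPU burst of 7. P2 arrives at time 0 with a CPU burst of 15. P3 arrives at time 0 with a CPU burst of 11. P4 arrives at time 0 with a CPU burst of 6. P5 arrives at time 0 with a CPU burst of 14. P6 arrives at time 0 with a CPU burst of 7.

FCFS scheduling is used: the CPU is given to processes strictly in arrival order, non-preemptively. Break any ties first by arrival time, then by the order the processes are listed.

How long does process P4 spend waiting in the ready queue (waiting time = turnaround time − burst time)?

48

Timeline: | P0 0-15 | P1 15-22 | P2 22-37 | P3 37-48 | P4 48-54 | P5 54-68 | P6 68-75 |
Completion: P0=15  P1=22  P2=37  P3=48  P4=54  P5=68  P6=75
Turnaround (C−A): P0=15  P1=22  P2=37  P3=48  P4=54  P5=68  P6=75
Waiting(P4) = turnaround − burst = 54 − 6 = 48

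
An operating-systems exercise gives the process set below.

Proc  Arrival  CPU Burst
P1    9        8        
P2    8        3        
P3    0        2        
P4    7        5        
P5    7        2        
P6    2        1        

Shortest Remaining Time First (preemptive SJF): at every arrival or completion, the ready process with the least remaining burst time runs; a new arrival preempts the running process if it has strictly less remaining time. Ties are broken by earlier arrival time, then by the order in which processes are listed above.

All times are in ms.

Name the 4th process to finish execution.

Schedule: | P3 0-2 | P6 2-3 | idle 3-7 | P5 7-9 | P2 9-12 | P4 12-17 | P1 17-25 |
Completion: P1=25  P2=12  P3=2  P4=17  P5=9  P6=3
Finish order: P3 → P6 → P5 → P2 → P4 → P1

P2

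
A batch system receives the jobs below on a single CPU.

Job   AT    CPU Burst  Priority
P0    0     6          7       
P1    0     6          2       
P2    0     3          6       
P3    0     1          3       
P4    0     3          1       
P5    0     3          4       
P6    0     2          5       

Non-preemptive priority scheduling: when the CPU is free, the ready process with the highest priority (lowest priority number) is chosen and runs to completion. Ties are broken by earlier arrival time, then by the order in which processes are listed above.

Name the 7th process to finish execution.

Gantt: | P4 0-3 | P1 3-9 | P3 9-10 | P5 10-13 | P6 13-15 | P2 15-18 | P0 18-24 |
Completion: P0=24  P1=9  P2=18  P3=10  P4=3  P5=13  P6=15
Turnaround (C−A): P0=24  P1=9  P2=18  P3=10  P4=3  P5=13  P6=15
Finish order: P4 → P1 → P3 → P5 → P6 → P2 → P0

P0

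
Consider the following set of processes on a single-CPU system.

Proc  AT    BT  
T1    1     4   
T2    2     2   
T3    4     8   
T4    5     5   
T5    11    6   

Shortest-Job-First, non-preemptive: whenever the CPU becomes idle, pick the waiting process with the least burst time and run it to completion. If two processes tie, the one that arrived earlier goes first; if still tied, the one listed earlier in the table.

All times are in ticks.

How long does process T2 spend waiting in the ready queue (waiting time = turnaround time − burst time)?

3

Gantt: | idle 0-1 | T1 1-5 | T2 5-7 | T4 7-12 | T5 12-18 | T3 18-26 |
Completion: T1=5  T2=7  T3=26  T4=12  T5=18
Waiting(T2) = turnaround − burst = 5 − 2 = 3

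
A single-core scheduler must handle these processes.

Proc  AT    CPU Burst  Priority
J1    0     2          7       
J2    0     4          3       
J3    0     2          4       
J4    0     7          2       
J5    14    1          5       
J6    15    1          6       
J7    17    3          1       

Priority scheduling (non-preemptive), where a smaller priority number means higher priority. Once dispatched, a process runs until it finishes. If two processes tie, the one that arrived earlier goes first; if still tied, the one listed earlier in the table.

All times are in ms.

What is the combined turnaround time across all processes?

53

Timeline: | J4 0-7 | J2 7-11 | J3 11-13 | J1 13-15 | J5 15-16 | J6 16-17 | J7 17-20 |
Completion: J1=15  J2=11  J3=13  J4=7  J5=16  J6=17  J7=20
Turnaround (C−A): J1=15  J2=11  J3=13  J4=7  J5=2  J6=2  J7=3
Turnaround = completion − arrival: J1=15, J2=11, J3=13, J4=7, J5=2, J6=2, J7=3
Total turnaround = 15 + 11 + 13 + 7 + 2 + 2 + 3 = 53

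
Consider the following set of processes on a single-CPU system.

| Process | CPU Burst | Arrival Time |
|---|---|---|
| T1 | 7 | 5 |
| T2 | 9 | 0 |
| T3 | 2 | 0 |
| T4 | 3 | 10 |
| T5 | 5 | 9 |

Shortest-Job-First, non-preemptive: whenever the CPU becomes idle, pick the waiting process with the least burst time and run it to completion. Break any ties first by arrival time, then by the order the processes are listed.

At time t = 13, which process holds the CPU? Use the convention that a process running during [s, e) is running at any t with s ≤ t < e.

T4

Timeline: | T3 0-2 | T2 2-11 | T4 11-14 | T5 14-19 | T1 19-26 |
Completion: T1=26  T2=11  T3=2  T4=14  T5=19
Turnaround (C−A): T1=21  T2=11  T3=2  T4=4  T5=10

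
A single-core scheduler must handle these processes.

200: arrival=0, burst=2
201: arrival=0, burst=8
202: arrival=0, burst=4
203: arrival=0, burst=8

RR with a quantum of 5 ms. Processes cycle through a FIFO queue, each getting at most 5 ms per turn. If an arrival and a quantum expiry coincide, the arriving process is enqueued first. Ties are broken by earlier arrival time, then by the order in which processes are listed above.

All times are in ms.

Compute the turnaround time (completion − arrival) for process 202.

Schedule: | 200 0-2 | 201 2-7 | 202 7-11 | 203 11-16 | 201 16-19 | 203 19-22 |
Completion: 200=2  201=19  202=11  203=22
Turnaround (C−A): 200=2  201=19  202=11  203=22
Turnaround(202) = completion − arrival = 11 − 0 = 11

11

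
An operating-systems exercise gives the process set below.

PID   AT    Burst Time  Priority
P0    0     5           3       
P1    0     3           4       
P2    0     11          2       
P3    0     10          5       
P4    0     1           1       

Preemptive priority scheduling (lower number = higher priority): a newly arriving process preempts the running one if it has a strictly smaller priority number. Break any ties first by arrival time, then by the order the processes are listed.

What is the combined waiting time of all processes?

50

Gantt: | P4 0-1 | P2 1-12 | P0 12-17 | P1 17-20 | P3 20-30 |
Completion: P0=17  P1=20  P2=12  P3=30  P4=1
Waiting = turnaround − burst: P0=12, P1=17, P2=1, P3=20, P4=0
Total waiting = 12 + 17 + 1 + 20 + 0 = 50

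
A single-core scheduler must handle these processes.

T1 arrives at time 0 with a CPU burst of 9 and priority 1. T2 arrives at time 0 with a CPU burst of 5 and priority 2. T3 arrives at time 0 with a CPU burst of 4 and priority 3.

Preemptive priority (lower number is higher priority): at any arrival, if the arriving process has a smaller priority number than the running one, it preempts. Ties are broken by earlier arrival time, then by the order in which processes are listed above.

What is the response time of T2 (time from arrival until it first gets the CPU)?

9

Timeline: | T1 0-9 | T2 9-14 | T3 14-18 |
Completion: T1=9  T2=14  T3=18
Turnaround (C−A): T1=9  T2=14  T3=18
Response(T2) = first start − arrival = 9 − 0 = 9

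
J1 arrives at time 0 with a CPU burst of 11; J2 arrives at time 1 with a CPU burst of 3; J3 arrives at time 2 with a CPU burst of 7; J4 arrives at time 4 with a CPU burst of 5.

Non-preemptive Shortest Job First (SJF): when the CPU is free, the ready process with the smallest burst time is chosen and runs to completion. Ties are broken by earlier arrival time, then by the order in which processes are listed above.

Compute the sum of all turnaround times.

63

Timeline: | J1 0-11 | J2 11-14 | J4 14-19 | J3 19-26 |
Completion: J1=11  J2=14  J3=26  J4=19
Turnaround (C−A): J1=11  J2=13  J3=24  J4=15
Turnaround = completion − arrival: J1=11, J2=13, J3=24, J4=15
Total turnaround = 11 + 13 + 24 + 15 = 63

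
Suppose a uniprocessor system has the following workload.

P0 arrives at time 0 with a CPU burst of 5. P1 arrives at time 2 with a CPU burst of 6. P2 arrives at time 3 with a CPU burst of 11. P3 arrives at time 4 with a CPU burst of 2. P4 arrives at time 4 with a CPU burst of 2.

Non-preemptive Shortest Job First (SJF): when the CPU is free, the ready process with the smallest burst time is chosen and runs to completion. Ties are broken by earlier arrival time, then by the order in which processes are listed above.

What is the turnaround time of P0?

5

Schedule: | P0 0-5 | P3 5-7 | P4 7-9 | P1 9-15 | P2 15-26 |
Completion: P0=5  P1=15  P2=26  P3=7  P4=9
Turnaround (C−A): P0=5  P1=13  P2=23  P3=3  P4=5
Turnaround(P0) = completion − arrival = 5 − 0 = 5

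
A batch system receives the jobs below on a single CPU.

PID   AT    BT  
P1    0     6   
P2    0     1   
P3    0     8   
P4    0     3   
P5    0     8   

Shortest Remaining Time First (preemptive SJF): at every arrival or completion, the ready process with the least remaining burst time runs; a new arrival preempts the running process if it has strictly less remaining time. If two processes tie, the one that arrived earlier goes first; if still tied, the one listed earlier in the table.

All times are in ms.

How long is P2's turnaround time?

1

Schedule: | P2 0-1 | P4 1-4 | P1 4-10 | P3 10-18 | P5 18-26 |
Completion: P1=10  P2=1  P3=18  P4=4  P5=26
Turnaround(P2) = completion − arrival = 1 − 0 = 1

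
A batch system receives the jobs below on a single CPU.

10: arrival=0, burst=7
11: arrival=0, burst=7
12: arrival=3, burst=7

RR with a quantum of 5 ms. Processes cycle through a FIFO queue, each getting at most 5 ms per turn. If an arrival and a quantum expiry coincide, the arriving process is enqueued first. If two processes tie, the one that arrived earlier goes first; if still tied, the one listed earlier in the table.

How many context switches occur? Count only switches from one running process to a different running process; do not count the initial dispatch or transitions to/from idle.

5

Timeline: | 10 0-5 | 11 5-10 | 12 10-15 | 10 15-17 | 11 17-19 | 12 19-21 |
Completion: 10=17  11=19  12=21
Turnaround (C−A): 10=17  11=19  12=18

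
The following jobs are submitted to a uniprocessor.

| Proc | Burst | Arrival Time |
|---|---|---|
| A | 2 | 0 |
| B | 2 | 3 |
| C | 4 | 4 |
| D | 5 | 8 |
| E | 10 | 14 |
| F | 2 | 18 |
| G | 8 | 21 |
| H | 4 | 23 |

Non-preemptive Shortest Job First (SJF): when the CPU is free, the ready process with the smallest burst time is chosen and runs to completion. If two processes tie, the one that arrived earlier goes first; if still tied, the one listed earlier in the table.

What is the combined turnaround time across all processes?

57

Gantt: | A 0-2 | idle 2-3 | B 3-5 | C 5-9 | D 9-14 | E 14-24 | F 24-26 | H 26-30 | G 30-38 |
Completion: A=2  B=5  C=9  D=14  E=24  F=26  G=38  H=30
Turnaround (C−A): A=2  B=2  C=5  D=6  E=10  F=8  G=17  H=7
Turnaround = completion − arrival: A=2, B=2, C=5, D=6, E=10, F=8, G=17, H=7
Total turnaround = 2 + 2 + 5 + 6 + 10 + 8 + 17 + 7 = 57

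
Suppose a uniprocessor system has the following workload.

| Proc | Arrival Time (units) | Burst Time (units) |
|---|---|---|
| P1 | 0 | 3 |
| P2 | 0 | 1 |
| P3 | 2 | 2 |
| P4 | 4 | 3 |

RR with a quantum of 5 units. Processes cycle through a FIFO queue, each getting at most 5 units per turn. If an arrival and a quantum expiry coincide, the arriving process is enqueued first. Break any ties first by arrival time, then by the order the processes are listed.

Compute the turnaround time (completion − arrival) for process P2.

4

Timeline: | P1 0-3 | P2 3-4 | P3 4-6 | P4 6-9 |
Completion: P1=3  P2=4  P3=6  P4=9
Turnaround(P2) = completion − arrival = 4 − 0 = 4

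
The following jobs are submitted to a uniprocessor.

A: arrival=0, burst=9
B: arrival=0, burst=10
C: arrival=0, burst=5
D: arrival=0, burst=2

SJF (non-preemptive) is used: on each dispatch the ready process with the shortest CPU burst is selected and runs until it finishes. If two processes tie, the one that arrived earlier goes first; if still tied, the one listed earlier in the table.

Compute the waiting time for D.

Schedule: | D 0-2 | C 2-7 | A 7-16 | B 16-26 |
Completion: A=16  B=26  C=7  D=2
Waiting(D) = turnaround − burst = 2 − 2 = 0

0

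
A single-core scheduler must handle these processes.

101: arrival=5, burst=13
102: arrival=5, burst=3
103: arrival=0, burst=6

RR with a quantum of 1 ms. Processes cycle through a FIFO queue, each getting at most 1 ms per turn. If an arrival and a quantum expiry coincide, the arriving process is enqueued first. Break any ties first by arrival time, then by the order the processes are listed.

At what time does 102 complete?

12

Timeline: | 103 0-5 | 101 5-6 | 102 6-7 | 103 7-8 | 101 8-9 | 102 9-10 | 101 10-11 | 102 11-12 | 101 12-22 |
Completion: 101=22  102=12  103=8
Turnaround (C−A): 101=17  102=7  103=8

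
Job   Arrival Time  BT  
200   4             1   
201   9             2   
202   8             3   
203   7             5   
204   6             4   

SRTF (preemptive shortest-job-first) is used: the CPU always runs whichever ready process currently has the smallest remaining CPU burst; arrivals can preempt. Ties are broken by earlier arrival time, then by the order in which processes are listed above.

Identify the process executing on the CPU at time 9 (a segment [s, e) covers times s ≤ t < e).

Schedule: | idle 0-4 | 200 4-5 | idle 5-6 | 204 6-10 | 201 10-12 | 202 12-15 | 203 15-20 |
Completion: 200=5  201=12  202=15  203=20  204=10

204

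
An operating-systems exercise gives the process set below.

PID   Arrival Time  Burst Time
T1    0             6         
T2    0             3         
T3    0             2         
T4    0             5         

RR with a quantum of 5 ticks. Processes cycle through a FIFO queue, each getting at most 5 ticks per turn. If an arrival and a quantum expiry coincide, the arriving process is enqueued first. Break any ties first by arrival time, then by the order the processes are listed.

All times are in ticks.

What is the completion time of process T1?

16

Timeline: | T1 0-5 | T2 5-8 | T3 8-10 | T4 10-15 | T1 15-16 |
Completion: T1=16  T2=8  T3=10  T4=15
Turnaround (C−A): T1=16  T2=8  T3=10  T4=15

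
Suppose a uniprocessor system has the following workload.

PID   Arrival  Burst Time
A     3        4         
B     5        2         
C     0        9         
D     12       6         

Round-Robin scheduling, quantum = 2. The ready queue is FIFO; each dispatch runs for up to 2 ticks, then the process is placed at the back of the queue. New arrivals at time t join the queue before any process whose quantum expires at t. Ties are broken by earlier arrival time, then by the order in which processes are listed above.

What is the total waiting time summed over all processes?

Gantt: | C 0-4 | A 4-6 | C 6-8 | B 8-10 | A 10-12 | C 12-14 | D 14-16 | C 16-17 | D 17-21 |
Completion: A=12  B=10  C=17  D=21
Turnaround (C−A): A=9  B=5  C=17  D=9
Waiting = turnaround − burst: A=5, B=3, C=8, D=3
Total waiting = 5 + 3 + 8 + 3 = 19

19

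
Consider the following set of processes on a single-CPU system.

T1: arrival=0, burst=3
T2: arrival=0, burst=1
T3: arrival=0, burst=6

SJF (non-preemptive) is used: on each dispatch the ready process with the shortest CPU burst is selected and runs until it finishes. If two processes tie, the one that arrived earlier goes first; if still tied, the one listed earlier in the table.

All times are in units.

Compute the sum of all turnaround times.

Schedule: | T2 0-1 | T1 1-4 | T3 4-10 |
Completion: T1=4  T2=1  T3=10
Turnaround (C−A): T1=4  T2=1  T3=10
Turnaround = completion − arrival: T1=4, T2=1, T3=10
Total turnaround = 4 + 1 + 10 = 15

15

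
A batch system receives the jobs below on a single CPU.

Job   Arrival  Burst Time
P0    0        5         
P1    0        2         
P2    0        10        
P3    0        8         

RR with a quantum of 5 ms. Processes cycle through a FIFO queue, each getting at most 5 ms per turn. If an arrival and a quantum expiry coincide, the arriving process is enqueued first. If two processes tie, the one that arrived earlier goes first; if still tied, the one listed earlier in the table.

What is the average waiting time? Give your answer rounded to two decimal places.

8.50

Gantt: | P0 0-5 | P1 5-7 | P2 7-12 | P3 12-17 | P2 17-22 | P3 22-25 |
Completion: P0=5  P1=7  P2=22  P3=25
Turnaround (C−A): P0=5  P1=7  P2=22  P3=25
Waiting times: P0=0, P1=5, P2=12, P3=17
Average waiting = (0+5+12+17) / 4 = 34/4 = 8.50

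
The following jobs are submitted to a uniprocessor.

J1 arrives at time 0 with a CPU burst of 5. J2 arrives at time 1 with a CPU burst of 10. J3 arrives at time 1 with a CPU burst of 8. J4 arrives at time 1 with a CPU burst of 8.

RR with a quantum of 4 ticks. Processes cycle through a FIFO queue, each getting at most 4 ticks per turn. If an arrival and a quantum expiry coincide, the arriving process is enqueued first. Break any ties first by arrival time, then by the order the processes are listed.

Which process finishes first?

J1

Schedule: | J1 0-4 | J2 4-8 | J3 8-12 | J4 12-16 | J1 16-17 | J2 17-21 | J3 21-25 | J4 25-29 | J2 29-31 |
Completion: J1=17  J2=31  J3=25  J4=29
Finish order: J1 → J3 → J4 → J2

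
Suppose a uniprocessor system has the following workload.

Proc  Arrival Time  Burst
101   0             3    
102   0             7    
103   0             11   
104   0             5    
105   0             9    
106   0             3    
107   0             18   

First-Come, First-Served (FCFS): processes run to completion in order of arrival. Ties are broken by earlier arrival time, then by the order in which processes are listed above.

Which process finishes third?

Schedule: | 101 0-3 | 102 3-10 | 103 10-21 | 104 21-26 | 105 26-35 | 106 35-38 | 107 38-56 |
Completion: 101=3  102=10  103=21  104=26  105=35  106=38  107=56
Turnaround (C−A): 101=3  102=10  103=21  104=26  105=35  106=38  107=56
Finish order: 101 → 102 → 103 → 104 → 105 → 106 → 107

103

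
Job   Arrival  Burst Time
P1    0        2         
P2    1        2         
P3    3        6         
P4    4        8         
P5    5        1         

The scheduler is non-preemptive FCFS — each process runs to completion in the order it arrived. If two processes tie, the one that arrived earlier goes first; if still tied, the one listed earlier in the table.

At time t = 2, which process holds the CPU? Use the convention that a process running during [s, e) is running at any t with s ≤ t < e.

Timeline: | P1 0-2 | P2 2-4 | P3 4-10 | P4 10-18 | P5 18-19 |
Completion: P1=2  P2=4  P3=10  P4=18  P5=19

P2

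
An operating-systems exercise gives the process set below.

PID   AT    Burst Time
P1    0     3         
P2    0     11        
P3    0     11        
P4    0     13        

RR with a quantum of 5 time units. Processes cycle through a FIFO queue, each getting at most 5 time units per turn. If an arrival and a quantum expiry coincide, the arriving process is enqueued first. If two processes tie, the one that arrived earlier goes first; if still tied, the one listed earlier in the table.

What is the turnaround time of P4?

Timeline: | P1 0-3 | P2 3-8 | P3 8-13 | P4 13-18 | P2 18-23 | P3 23-28 | P4 28-33 | P2 33-34 | P3 34-35 | P4 35-38 |
Completion: P1=3  P2=34  P3=35  P4=38
Turnaround (C−A): P1=3  P2=34  P3=35  P4=38
Turnaround(P4) = completion − arrival = 38 − 0 = 38

38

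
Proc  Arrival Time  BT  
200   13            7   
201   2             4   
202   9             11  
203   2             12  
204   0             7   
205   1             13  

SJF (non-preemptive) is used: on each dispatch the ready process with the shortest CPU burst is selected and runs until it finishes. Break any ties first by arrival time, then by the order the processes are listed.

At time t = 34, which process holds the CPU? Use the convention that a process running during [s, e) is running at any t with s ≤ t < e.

Schedule: | 204 0-7 | 201 7-11 | 202 11-22 | 200 22-29 | 203 29-41 | 205 41-54 |
Completion: 200=29  201=11  202=22  203=41  204=7  205=54
Turnaround (C−A): 200=16  201=9  202=13  203=39  204=7  205=53

203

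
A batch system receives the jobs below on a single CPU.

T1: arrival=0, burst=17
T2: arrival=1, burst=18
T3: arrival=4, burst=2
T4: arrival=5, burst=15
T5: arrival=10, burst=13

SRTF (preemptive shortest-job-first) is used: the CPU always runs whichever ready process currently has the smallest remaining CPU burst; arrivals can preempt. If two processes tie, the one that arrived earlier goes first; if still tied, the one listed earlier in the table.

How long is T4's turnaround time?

Timeline: | T1 0-4 | T3 4-6 | T1 6-19 | T5 19-32 | T4 32-47 | T2 47-65 |
Completion: T1=19  T2=65  T3=6  T4=47  T5=32
Turnaround(T4) = completion − arrival = 47 − 5 = 42

42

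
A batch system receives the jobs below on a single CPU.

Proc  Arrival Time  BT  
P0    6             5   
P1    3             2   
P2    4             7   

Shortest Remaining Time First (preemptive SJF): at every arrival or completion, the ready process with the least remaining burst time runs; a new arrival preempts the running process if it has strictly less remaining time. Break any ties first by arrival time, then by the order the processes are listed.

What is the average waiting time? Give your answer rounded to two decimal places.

2.00

Gantt: | idle 0-3 | P1 3-5 | P2 5-6 | P0 6-11 | P2 11-17 |
Completion: P0=11  P1=5  P2=17
Turnaround (C−A): P0=5  P1=2  P2=13
Waiting times: P0=0, P1=0, P2=6
Average waiting = (0+0+6) / 3 = 6/3 = 2.00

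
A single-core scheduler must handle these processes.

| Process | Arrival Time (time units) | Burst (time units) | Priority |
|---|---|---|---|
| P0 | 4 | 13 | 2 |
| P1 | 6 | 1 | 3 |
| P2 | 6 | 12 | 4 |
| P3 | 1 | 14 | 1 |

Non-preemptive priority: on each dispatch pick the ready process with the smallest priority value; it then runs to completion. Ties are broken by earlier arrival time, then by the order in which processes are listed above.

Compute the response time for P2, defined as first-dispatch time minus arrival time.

23

Gantt: | idle 0-1 | P3 1-15 | P0 15-28 | P1 28-29 | P2 29-41 |
Completion: P0=28  P1=29  P2=41  P3=15
Turnaround (C−A): P0=24  P1=23  P2=35  P3=14
Response(P2) = first start − arrival = 29 − 6 = 23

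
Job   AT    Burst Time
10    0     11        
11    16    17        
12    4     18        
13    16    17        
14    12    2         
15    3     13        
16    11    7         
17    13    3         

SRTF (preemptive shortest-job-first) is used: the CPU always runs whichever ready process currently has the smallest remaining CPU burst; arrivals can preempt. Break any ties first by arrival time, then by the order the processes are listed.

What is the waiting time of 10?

Timeline: | 10 0-11 | 16 11-12 | 14 12-14 | 17 14-17 | 16 17-23 | 15 23-36 | 11 36-53 | 13 53-70 | 12 70-88 |
Completion: 10=11  11=53  12=88  13=70  14=14  15=36  16=23  17=17
Turnaround (C−A): 10=11  11=37  12=84  13=54  14=2  15=33  16=12  17=4
Waiting(10) = turnaround − burst = 11 − 11 = 0

0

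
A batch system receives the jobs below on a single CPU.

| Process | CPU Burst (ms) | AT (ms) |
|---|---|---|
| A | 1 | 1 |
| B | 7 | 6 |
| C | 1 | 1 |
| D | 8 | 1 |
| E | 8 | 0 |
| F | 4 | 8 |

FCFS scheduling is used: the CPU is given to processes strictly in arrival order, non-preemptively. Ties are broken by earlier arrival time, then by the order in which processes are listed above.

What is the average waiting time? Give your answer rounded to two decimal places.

8.83

Schedule: | E 0-8 | A 8-9 | C 9-10 | D 10-18 | B 18-25 | F 25-29 |
Completion: A=9  B=25  C=10  D=18  E=8  F=29
Waiting times: A=7, B=12, C=8, D=9, E=0, F=17
Average waiting = (7+12+8+9+0+17) / 6 = 53/6 = 8.83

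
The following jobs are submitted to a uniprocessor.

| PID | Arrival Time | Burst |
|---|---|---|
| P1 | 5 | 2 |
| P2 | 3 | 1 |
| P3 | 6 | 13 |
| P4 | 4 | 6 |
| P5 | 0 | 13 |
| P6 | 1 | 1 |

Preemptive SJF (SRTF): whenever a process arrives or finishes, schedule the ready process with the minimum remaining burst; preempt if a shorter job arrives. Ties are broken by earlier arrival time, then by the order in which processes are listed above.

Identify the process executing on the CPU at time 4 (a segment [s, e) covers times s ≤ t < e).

P4

Gantt: | P5 0-1 | P6 1-2 | P5 2-3 | P2 3-4 | P4 4-5 | P1 5-7 | P4 7-12 | P5 12-23 | P3 23-36 |
Completion: P1=7  P2=4  P3=36  P4=12  P5=23  P6=2
Turnaround (C−A): P1=2  P2=1  P3=30  P4=8  P5=23  P6=1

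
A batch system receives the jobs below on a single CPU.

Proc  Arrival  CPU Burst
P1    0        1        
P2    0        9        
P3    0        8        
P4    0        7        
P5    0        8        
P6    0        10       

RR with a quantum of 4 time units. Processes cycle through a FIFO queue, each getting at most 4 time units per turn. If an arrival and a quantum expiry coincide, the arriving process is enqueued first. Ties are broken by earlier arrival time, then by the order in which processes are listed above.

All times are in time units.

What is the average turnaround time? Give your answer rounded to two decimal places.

Gantt: | P1 0-1 | P2 1-5 | P3 5-9 | P4 9-13 | P5 13-17 | P6 17-21 | P2 21-25 | P3 25-29 | P4 29-32 | P5 32-36 | P6 36-40 | P2 40-41 | P6 41-43 |
Completion: P1=1  P2=41  P3=29  P4=32  P5=36  P6=43
Turnaround (C−A): P1=1  P2=41  P3=29  P4=32  P5=36  P6=43
Turnaround times: P1=1, P2=41, P3=29, P4=32, P5=36, P6=43
Average turnaround = (1+41+29+32+36+43) / 6 = 182/6 = 30.33

30.33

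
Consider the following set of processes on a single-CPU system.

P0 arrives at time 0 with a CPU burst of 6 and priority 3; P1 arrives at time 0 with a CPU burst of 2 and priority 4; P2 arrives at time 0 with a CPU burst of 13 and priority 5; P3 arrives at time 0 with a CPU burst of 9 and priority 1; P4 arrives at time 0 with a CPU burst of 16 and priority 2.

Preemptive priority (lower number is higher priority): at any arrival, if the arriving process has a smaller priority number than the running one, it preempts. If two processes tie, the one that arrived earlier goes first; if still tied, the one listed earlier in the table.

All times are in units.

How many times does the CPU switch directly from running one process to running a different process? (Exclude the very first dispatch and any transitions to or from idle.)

4

Schedule: | P3 0-9 | P4 9-25 | P0 25-31 | P1 31-33 | P2 33-46 |
Completion: P0=31  P1=33  P2=46  P3=9  P4=25
Turnaround (C−A): P0=31  P1=33  P2=46  P3=9  P4=25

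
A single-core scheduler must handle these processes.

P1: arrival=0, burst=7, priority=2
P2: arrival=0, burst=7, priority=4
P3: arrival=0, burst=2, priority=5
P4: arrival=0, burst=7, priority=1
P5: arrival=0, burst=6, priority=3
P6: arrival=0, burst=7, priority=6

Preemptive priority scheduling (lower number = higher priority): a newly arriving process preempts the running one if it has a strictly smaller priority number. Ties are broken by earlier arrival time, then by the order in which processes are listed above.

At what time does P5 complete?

20

Timeline: | P4 0-7 | P1 7-14 | P5 14-20 | P2 20-27 | P3 27-29 | P6 29-36 |
Completion: P1=14  P2=27  P3=29  P4=7  P5=20  P6=36
Turnaround (C−A): P1=14  P2=27  P3=29  P4=7  P5=20  P6=36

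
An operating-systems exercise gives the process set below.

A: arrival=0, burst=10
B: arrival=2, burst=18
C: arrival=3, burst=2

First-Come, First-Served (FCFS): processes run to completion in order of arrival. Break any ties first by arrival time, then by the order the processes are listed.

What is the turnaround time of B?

26

Schedule: | A 0-10 | B 10-28 | C 28-30 |
Completion: A=10  B=28  C=30
Turnaround(B) = completion − arrival = 28 − 2 = 26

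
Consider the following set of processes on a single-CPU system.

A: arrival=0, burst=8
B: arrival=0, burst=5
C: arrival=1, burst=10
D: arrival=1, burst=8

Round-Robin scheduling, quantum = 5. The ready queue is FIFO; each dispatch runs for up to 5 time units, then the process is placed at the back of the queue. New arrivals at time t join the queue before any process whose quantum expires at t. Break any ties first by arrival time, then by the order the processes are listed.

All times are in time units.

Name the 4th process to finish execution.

Timeline: | A 0-5 | B 5-10 | C 10-15 | D 15-20 | A 20-23 | C 23-28 | D 28-31 |
Completion: A=23  B=10  C=28  D=31
Turnaround (C−A): A=23  B=10  C=27  D=30
Finish order: B → A → C → D

D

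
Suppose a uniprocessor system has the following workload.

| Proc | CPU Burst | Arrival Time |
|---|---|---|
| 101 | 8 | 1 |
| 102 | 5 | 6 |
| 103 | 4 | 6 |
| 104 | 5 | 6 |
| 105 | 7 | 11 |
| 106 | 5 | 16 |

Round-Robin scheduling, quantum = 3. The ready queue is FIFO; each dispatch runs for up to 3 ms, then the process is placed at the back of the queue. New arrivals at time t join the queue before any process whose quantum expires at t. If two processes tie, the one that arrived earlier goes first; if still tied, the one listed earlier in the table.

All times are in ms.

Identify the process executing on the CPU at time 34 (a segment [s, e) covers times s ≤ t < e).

Timeline: | idle 0-1 | 101 1-7 | 102 7-10 | 103 10-13 | 104 13-16 | 101 16-18 | 102 18-20 | 105 20-23 | 103 23-24 | 106 24-27 | 104 27-29 | 105 29-32 | 106 32-34 | 105 34-35 |
Completion: 101=18  102=20  103=24  104=29  105=35  106=34

105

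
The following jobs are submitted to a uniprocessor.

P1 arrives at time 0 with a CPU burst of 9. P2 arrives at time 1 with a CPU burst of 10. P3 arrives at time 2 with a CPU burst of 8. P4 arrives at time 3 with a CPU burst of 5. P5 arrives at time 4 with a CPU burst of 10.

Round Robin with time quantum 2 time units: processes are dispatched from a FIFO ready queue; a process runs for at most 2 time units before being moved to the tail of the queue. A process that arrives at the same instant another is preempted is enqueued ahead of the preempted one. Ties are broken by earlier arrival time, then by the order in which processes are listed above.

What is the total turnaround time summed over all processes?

172

Gantt: | P1 0-2 | P2 2-4 | P3 4-6 | P1 6-8 | P4 8-10 | P5 10-12 | P2 12-14 | P3 14-16 | P1 16-18 | P4 18-20 | P5 20-22 | P2 22-24 | P3 24-26 | P1 26-28 | P4 28-29 | P5 29-31 | P2 31-33 | P3 33-35 | P1 35-36 | P5 36-38 | P2 38-40 | P5 40-42 |
Completion: P1=36  P2=40  P3=35  P4=29  P5=42
Turnaround (C−A): P1=36  P2=39  P3=33  P4=26  P5=38
Turnaround = completion − arrival: P1=36, P2=39, P3=33, P4=26, P5=38
Total turnaround = 36 + 39 + 33 + 26 + 38 = 172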